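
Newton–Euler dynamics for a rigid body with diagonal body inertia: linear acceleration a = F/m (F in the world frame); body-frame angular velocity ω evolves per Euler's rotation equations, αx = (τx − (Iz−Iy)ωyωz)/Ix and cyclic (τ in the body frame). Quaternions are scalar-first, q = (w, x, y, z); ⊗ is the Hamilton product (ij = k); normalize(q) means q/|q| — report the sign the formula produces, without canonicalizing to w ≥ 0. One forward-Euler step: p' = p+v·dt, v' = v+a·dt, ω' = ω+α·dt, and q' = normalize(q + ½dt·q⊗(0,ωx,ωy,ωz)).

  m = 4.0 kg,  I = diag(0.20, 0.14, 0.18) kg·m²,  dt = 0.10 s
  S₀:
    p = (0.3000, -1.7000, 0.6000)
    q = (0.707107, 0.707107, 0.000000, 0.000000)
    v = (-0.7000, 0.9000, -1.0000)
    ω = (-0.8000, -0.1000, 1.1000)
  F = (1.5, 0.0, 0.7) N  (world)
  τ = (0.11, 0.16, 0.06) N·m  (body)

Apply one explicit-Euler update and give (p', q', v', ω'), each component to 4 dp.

p' = (0.2300, -1.6100, 0.5000)
q' = (0.7337, 0.6772, -0.0423, 0.0353)
v' = (-0.6625, 0.9000, -0.9825)
ω' = (-0.7428, 0.0269, 1.1360)

(τ − ω×Iω)/I = (0.5720, 1.2686, 0.3600)
new body rate ω' = (-0.7428, 0.0269, 1.1360)
Hamilton product q⊗(0,ω) = (0.5656856, -0.5656856, -0.8485284, 0.7071070)
q' = normalize(q + ½dt·q⊗(0,ω)) = (0.7337, 0.6772, -0.0423, 0.0353)
p' = p + v·dt = (0.2300, -1.6100, 0.5000)
new velocity v' = (-0.6625, 0.9000, -0.9825)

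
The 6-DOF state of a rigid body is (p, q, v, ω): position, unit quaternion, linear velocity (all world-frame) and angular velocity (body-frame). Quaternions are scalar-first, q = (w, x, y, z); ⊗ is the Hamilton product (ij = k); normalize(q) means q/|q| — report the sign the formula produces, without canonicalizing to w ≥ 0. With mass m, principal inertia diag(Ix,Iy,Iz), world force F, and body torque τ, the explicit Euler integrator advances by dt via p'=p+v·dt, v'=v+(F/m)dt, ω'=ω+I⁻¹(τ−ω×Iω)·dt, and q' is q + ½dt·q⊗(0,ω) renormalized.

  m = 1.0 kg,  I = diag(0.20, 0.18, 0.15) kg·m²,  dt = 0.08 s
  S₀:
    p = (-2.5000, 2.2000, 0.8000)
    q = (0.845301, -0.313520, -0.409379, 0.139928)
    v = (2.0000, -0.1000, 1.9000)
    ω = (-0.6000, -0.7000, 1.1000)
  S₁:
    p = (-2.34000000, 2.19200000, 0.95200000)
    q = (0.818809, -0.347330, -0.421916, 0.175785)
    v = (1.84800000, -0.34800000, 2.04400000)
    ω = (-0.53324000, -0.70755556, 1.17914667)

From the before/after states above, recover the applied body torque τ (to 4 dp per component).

rate change Δω = (0.06676000, -0.00755556, 0.07914667)
ω₀×(Iω₀) = (0.0231, -0.0330, -0.0084)
applied torque τ = (0.1900, -0.0500, 0.1400)

τ = (0.1900, -0.0500, 0.1400)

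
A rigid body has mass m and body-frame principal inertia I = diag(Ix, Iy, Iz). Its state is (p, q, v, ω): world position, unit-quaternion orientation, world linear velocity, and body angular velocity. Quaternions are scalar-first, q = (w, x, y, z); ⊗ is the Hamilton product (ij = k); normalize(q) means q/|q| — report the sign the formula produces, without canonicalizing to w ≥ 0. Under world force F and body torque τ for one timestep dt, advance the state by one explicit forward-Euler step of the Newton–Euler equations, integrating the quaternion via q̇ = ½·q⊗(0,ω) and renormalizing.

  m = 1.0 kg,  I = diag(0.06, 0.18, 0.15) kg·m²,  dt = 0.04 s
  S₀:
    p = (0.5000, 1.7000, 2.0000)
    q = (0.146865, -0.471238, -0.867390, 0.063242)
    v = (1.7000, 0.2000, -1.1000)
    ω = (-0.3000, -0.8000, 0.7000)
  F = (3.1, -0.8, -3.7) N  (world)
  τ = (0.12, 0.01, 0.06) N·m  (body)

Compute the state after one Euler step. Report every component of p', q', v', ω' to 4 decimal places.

p' = (0.5680, 1.7080, 1.9560)
q' = (0.1292, -0.4831, -0.8633, 0.0676)
v' = (1.8240, 0.1680, -1.2480)
ω' = (-0.2312, -0.8020, 0.7083)

angular accel α = (1.7200, -0.0494, 0.2080)
new body rate ω' = (-0.2312, -0.8020, 0.7083)
Hamilton product q⊗(0,ω) = (-0.8795528, -0.6006389, 0.1934020, 0.2195789)
updated quaternion q' = (0.1292, -0.4831, -0.8633, 0.0676)
a = F/m = (3.1000, -0.8000, -3.7000)
new position p' = (0.5680, 1.7080, 1.9560)
v' = v + a·dt = (1.8240, 0.1680, -1.2480)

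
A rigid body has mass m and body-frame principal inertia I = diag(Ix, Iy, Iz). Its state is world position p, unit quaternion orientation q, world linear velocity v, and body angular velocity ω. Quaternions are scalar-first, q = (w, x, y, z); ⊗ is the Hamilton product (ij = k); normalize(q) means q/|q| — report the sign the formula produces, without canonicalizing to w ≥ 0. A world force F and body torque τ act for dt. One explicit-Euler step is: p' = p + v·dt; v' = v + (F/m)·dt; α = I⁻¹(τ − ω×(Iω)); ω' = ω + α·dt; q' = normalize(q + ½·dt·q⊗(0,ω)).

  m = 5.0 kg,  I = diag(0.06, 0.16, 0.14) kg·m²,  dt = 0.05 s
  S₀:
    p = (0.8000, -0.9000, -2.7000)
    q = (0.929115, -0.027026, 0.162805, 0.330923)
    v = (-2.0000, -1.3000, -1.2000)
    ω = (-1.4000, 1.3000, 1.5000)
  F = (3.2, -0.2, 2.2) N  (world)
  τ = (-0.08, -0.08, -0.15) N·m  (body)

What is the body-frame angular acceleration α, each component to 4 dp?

precession coupling ω×(Iω) = (-0.0390, 0.1680, -0.1820)
(τ − ω×Iω)/I = (-0.6833, -1.5500, 0.2286)

α = (-0.6833, -1.5500, 0.2286)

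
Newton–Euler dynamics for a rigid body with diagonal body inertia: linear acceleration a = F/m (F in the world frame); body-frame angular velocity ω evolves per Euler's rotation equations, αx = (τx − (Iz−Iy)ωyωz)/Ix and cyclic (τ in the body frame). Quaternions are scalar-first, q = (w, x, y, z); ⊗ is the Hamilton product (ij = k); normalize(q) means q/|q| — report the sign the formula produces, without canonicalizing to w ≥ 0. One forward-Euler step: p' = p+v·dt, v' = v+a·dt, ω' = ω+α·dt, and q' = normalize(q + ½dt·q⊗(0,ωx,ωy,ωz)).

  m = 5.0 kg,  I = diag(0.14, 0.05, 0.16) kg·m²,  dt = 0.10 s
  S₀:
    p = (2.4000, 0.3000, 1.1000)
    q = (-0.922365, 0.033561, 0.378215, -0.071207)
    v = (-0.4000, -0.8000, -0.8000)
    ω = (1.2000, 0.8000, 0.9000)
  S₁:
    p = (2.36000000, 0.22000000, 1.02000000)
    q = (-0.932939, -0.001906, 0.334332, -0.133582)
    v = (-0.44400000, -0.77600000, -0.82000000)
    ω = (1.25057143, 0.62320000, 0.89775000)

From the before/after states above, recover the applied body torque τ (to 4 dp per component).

τ = (0.1500, -0.1100, -0.0900)

Δω = ω₁−ω₀ = (0.05057143, -0.17680000, -0.00225000)
precession coupling = (0.0792, -0.0216, -0.0864)
τ = I·(Δω/dt) + ω₀×(Iω₀) = (0.1500, -0.1100, -0.0900)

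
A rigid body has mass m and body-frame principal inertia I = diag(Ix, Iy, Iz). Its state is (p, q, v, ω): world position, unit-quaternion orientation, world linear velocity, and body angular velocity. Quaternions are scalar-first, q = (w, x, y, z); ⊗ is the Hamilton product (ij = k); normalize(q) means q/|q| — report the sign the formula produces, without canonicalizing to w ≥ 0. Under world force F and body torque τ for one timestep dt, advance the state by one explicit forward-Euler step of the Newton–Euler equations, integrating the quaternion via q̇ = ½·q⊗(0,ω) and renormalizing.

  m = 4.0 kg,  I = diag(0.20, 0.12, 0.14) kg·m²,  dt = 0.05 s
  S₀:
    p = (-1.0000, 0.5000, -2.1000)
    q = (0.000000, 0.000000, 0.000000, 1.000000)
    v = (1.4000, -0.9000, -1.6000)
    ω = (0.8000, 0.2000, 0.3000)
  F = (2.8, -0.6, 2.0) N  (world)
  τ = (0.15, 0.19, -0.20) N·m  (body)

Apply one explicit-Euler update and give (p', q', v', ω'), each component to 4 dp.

gyro term ω×Iω = (0.0012, 0.0144, -0.0128)
α = I⁻¹(τ − ω×Iω) = (0.7440, 1.4633, -1.3371)
ω' = ω + α·dt = (0.8372, 0.2732, 0.2331)
q⊗(0,ω) = (-0.3000000, -0.2000000, 0.8000000, 0.0000000)
q + ½dt·q⊗(0,ω), renormalized = (-0.0075, -0.0050, 0.0200, 0.9998)
new position p' = (-0.9300, 0.4550, -2.1800)
new velocity v' = (1.4350, -0.9075, -1.5750)

p' = (-0.9300, 0.4550, -2.1800)
q' = (-0.0075, -0.0050, 0.0200, 0.9998)
v' = (1.4350, -0.9075, -1.5750)
ω' = (0.8372, 0.2732, 0.2331)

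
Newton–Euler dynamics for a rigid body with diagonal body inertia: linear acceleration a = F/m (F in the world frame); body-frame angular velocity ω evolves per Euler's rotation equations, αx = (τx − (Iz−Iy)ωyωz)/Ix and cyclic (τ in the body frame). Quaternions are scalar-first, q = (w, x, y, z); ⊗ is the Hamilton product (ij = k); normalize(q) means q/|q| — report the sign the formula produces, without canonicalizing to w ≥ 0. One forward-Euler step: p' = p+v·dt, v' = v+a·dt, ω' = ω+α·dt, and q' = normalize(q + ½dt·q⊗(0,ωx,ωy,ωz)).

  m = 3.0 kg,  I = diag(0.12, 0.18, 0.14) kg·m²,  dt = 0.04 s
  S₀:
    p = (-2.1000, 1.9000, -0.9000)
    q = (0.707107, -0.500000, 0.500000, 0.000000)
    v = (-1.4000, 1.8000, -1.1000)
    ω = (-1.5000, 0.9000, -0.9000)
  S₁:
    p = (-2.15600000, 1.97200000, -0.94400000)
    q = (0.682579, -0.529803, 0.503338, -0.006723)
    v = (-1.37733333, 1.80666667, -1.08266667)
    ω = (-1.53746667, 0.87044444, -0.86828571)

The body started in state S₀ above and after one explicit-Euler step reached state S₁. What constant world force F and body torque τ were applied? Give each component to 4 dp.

F = (1.7000, 0.5000, 1.3000)
τ = (-0.0800, -0.1600, 0.0300)

v₁ − v₀ = (0.02266667, 0.00666667, 0.01733333)
m·(v₁−v₀)/dt = (1.7000, 0.5000, 1.3000)
rate change Δω = (-0.03746667, -0.02955556, 0.03171429)
ω₀×(Iω₀) = (0.0324, -0.0270, -0.0810)
I·α + gyro = (-0.0800, -0.1600, 0.0300)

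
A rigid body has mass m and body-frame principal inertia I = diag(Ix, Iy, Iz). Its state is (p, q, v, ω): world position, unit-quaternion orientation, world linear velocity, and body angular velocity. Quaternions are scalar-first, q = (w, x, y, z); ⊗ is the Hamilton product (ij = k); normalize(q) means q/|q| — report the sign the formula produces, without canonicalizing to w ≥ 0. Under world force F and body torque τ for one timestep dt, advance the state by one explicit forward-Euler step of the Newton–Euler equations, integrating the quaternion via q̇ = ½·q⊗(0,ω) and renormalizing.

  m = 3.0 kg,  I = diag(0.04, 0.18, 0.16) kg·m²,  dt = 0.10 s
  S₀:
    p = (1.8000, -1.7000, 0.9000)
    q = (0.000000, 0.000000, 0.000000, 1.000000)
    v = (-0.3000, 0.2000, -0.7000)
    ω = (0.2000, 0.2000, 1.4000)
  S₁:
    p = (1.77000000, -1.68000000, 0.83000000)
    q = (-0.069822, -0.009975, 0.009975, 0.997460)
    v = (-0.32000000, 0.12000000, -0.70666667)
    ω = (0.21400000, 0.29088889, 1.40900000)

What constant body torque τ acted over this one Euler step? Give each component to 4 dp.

Δω = ω₁−ω₀ = (0.01400000, 0.09088889, 0.00900000)
τ = I·(Δω/dt) + ω₀×(Iω₀) = (0.0000, 0.1300, 0.0200)

τ = (0.0000, 0.1300, 0.0200)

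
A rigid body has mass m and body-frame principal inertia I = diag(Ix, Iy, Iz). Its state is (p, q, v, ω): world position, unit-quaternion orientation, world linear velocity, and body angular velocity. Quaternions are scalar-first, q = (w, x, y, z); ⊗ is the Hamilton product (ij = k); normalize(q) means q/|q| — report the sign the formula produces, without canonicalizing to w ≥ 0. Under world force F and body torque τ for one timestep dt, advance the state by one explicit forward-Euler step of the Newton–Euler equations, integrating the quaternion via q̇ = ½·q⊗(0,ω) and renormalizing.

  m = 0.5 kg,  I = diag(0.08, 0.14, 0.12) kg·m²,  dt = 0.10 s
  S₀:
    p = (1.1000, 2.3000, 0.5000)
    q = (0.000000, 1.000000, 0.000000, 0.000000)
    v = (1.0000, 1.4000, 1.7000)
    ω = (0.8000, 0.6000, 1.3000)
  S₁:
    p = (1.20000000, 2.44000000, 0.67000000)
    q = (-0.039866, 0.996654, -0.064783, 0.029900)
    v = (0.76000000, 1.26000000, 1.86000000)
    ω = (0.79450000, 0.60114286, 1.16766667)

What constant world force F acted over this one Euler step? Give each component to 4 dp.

F = (-1.2000, -0.7000, 0.8000)

v₁ − v₀ = (-0.24000000, -0.14000000, 0.16000000)
applied force F = (-1.2000, -0.7000, 0.8000)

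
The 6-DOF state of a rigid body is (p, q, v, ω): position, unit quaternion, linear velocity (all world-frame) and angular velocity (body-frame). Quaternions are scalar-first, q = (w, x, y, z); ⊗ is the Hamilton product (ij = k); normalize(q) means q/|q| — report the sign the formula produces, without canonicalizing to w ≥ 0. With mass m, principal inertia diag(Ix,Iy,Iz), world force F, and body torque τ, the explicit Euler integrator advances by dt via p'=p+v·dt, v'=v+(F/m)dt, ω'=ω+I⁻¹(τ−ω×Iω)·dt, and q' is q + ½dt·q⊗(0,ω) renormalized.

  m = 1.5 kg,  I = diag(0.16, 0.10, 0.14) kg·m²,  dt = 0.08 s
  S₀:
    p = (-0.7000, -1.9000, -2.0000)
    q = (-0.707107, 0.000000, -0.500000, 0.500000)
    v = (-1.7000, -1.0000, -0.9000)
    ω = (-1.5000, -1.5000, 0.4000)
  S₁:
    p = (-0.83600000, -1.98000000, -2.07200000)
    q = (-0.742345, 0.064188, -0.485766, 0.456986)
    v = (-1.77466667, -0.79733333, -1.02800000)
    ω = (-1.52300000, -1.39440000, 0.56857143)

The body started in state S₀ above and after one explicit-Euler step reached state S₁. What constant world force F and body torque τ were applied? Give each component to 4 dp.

F = (-1.4000, 3.8000, -2.4000)
τ = (-0.0700, 0.1200, 0.1600)

rate change Δω = (-0.02300000, 0.10560000, 0.16857143)
applied torque τ = (-0.0700, 0.1200, 0.1600)
Δv = v₁−v₀ = (-0.07466667, 0.20266667, -0.12800000)
F = m·Δv/dt = (-1.4000, 3.8000, -2.4000)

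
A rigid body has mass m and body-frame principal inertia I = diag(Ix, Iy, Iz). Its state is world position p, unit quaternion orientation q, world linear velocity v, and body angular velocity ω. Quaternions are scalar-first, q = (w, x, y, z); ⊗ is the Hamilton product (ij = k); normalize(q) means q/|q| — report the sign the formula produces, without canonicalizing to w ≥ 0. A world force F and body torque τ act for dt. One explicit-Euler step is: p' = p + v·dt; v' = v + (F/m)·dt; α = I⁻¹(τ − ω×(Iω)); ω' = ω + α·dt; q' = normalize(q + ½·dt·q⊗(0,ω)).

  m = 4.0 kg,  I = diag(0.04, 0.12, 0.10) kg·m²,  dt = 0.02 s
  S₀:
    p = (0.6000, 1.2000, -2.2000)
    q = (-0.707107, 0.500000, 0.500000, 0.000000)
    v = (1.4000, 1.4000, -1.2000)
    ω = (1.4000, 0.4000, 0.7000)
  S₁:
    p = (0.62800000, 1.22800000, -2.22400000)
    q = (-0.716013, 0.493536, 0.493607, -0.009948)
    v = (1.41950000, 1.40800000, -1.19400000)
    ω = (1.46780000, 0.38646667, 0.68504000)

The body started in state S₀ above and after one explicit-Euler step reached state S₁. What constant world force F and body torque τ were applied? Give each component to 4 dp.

F = (3.9000, 1.6000, 1.2000)
τ = (0.1300, -0.1400, -0.0300)

Δω = ω₁−ω₀ = (0.06780000, -0.01353333, -0.01496000)
I·α + gyro = (0.1300, -0.1400, -0.0300)
Δv = v₁−v₀ = (0.01950000, 0.00800000, 0.00600000)
m·(v₁−v₀)/dt = (3.9000, 1.6000, 1.2000)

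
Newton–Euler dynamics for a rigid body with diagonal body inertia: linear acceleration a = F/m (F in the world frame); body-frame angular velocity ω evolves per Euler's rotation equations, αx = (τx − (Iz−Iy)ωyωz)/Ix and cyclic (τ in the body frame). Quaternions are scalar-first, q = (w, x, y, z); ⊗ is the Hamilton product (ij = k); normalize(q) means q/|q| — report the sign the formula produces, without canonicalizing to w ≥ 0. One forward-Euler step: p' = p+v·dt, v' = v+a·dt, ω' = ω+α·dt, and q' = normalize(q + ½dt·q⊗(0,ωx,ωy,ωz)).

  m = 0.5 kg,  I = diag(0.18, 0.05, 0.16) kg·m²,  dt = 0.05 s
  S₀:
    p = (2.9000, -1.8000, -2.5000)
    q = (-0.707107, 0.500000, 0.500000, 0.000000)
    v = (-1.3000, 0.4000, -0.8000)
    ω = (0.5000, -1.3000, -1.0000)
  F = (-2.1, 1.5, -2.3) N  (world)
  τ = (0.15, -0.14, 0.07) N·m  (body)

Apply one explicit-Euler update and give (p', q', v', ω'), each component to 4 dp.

new position p' = (2.8350, -1.7800, -2.5400)
v + (F/m)dt = (-1.5100, 0.5500, -1.0300)
gyro term ω×Iω = (0.1430, -0.0100, 0.0845)
angular accel α = (0.0389, -2.6000, -0.0906)
ω' = ω + α·dt = (0.5019, -1.4300, -1.0045)
Hamilton product q⊗(0,ω) = (0.4000000, -0.8535535, 1.4192391, -0.1928930)
q' = normalize(q + ½dt·q⊗(0,ω)) = (-0.6965, 0.4782, 0.5350, -0.0048)

p' = (2.8350, -1.7800, -2.5400)
q' = (-0.6965, 0.4782, 0.5350, -0.0048)
v' = (-1.5100, 0.5500, -1.0300)
ω' = (0.5019, -1.4300, -1.0045)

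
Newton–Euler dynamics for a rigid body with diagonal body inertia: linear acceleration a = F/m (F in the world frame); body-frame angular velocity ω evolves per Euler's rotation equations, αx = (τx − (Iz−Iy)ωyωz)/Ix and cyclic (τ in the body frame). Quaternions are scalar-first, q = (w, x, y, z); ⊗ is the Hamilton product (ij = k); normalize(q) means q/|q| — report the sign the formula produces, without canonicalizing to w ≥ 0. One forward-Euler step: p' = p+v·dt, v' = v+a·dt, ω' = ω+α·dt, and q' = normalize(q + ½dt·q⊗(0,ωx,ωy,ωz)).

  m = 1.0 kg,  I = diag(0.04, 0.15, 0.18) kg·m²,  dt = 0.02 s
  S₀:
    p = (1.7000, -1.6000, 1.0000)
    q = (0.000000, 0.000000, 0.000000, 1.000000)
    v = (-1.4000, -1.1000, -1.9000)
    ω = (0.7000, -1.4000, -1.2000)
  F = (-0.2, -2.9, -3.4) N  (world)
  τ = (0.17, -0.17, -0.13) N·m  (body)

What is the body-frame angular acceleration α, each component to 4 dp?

α = (2.9900, -1.9173, -0.1233)

ω×(Iω) gyroscopic = (0.0504, 0.1176, -0.1078)
(τ − ω×Iω)/I = (2.9900, -1.9173, -0.1233)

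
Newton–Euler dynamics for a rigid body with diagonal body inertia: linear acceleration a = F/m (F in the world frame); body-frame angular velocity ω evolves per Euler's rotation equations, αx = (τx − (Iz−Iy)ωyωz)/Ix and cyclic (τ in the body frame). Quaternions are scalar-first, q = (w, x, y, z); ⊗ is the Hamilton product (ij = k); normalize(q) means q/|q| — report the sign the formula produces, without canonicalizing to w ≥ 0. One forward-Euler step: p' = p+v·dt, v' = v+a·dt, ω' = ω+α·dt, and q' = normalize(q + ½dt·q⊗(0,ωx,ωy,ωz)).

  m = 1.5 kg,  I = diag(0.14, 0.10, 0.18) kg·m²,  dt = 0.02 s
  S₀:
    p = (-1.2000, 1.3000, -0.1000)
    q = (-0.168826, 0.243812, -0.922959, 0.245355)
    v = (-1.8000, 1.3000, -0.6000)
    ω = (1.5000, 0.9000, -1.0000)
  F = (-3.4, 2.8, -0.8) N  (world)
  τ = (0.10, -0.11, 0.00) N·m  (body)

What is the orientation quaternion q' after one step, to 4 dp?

q' = (-0.1617, 0.2483, -0.9182, 0.2630)

Hamilton product q⊗(0,ω) = (0.7103001, 0.4489005, 0.4599011, 1.7726953)
updated quaternion q' = (-0.1617, 0.2483, -0.9182, 0.2630)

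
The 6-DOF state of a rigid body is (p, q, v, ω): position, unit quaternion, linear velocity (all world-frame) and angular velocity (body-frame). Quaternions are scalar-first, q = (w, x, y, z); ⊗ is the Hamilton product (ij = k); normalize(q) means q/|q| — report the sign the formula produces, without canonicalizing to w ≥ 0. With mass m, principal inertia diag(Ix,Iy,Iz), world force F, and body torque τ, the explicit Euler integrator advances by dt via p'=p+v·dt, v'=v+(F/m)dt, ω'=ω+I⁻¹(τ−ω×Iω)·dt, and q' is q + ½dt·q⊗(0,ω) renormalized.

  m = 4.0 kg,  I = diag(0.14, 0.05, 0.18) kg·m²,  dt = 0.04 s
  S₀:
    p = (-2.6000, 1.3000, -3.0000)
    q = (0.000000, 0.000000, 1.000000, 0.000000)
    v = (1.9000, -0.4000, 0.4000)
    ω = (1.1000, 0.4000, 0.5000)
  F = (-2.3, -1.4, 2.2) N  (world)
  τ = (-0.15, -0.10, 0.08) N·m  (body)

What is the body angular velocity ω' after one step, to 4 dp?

ω' = (1.0497, 0.3376, 0.5266)

angular accel α = (-1.2571, -1.5600, 0.6644)
new body rate ω' = (1.0497, 0.3376, 0.5266)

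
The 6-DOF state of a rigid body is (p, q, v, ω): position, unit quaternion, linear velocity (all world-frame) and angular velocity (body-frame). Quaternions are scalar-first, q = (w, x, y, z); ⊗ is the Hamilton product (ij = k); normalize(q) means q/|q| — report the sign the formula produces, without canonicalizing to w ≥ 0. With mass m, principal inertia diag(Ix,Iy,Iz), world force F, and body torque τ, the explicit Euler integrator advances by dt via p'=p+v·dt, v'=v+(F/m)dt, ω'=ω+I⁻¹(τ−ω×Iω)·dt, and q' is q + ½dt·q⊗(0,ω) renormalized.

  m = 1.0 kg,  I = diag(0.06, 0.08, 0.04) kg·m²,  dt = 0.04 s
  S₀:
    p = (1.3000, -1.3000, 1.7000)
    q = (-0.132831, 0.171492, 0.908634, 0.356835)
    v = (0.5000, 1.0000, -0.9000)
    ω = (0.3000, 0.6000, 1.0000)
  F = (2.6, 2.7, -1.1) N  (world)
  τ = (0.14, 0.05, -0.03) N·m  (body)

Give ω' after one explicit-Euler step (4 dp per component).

ω' = (0.4093, 0.6220, 0.9664)

(τ − ω×Iω)/I = (2.7333, 0.5500, -0.8400)
new body rate ω' = (0.4093, 0.6220, 0.9664)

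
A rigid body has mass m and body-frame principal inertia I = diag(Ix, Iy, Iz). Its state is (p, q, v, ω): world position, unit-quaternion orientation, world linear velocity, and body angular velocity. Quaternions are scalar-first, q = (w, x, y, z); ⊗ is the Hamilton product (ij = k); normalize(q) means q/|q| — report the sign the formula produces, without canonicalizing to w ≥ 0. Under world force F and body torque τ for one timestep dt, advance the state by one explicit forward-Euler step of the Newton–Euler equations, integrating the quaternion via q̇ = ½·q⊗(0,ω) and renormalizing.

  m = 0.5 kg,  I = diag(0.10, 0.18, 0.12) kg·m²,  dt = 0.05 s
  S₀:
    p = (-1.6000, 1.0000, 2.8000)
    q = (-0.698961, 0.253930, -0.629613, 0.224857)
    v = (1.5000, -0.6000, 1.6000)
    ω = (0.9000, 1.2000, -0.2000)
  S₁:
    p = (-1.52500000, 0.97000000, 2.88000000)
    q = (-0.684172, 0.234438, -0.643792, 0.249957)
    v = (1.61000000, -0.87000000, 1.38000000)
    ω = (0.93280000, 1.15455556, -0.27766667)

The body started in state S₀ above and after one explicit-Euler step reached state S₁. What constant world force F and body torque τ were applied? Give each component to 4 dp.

Δv = v₁−v₀ = (0.11000000, -0.27000000, -0.22000000)
F = m·Δv/dt = (1.1000, -2.7000, -2.2000)
ω₁ − ω₀ = (0.03280000, -0.04544444, -0.07766667)
gyro term ω₀×Iω₀ = (0.0144, 0.0036, 0.0864)
τ = I·(Δω/dt) + ω₀×(Iω₀) = (0.0800, -0.1600, -0.1000)

F = (1.1000, -2.7000, -2.2000)
τ = (0.0800, -0.1600, -0.1000)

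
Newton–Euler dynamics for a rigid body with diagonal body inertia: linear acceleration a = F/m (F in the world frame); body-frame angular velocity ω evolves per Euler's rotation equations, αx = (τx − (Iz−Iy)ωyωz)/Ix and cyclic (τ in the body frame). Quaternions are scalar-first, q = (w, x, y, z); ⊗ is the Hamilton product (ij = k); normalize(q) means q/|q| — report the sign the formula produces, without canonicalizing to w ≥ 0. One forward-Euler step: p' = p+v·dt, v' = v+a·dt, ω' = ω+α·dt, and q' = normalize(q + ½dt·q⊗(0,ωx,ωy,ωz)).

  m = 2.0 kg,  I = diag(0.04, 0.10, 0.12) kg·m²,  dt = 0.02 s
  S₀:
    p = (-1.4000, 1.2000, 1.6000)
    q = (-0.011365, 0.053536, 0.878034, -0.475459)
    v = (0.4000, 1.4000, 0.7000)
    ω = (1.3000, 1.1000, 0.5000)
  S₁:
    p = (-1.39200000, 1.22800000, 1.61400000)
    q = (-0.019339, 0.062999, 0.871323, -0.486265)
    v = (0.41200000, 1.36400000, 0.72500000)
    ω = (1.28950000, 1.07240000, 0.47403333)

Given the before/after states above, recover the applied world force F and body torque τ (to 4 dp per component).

F = (1.2000, -3.6000, 2.5000)
τ = (-0.0100, -0.1900, -0.0700)

ω₁ − ω₀ = (-0.01050000, -0.02760000, -0.02596667)
gyro term ω₀×Iω₀ = (0.0110, -0.0520, 0.0858)
applied torque τ = (-0.0100, -0.1900, -0.0700)
Δv = v₁−v₀ = (0.01200000, -0.03600000, 0.02500000)
applied force F = (1.2000, -3.6000, 2.5000)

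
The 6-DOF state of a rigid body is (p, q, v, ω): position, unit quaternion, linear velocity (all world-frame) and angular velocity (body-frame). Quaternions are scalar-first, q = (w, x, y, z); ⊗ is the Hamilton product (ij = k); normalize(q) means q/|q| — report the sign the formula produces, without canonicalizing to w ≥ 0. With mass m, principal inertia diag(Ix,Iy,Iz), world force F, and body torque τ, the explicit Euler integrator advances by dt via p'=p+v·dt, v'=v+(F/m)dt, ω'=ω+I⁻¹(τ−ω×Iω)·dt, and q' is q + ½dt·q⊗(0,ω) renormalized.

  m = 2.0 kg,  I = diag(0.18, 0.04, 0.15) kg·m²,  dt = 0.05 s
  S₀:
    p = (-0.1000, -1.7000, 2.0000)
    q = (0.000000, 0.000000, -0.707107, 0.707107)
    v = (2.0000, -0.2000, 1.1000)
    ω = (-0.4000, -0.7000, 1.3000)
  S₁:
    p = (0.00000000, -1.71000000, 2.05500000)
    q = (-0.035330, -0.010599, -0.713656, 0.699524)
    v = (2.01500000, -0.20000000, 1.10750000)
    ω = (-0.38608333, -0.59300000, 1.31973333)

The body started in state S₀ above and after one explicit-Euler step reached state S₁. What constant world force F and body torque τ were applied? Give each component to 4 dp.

v₁ − v₀ = (0.01500000, 0.00000000, 0.00750000)
applied force F = (0.6000, 0.0000, 0.3000)
rate change Δω = (0.01391667, 0.10700000, 0.01973333)
I·α + gyro = (-0.0500, 0.0700, 0.0200)

F = (0.6000, 0.0000, 0.3000)
τ = (-0.0500, 0.0700, 0.0200)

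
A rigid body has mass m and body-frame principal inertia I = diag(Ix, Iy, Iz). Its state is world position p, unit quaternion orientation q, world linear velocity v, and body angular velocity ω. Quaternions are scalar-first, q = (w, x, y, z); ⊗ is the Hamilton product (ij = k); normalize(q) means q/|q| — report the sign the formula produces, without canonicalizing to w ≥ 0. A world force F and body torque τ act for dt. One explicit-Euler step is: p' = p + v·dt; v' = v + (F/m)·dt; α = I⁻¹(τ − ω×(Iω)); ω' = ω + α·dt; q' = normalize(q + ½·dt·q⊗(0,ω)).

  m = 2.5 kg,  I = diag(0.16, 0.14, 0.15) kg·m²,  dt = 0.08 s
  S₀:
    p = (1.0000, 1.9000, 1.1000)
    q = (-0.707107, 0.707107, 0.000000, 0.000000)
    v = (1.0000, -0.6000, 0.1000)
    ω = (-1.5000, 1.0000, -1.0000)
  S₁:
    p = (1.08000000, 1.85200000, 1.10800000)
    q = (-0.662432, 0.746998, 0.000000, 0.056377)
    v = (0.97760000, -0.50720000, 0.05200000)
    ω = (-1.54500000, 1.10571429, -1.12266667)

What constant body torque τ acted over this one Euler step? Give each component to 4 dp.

τ = (-0.1000, 0.2000, -0.2000)

Δω = ω₁−ω₀ = (-0.04500000, 0.10571429, -0.12266667)
gyro term ω₀×Iω₀ = (-0.0100, 0.0150, 0.0300)
τ = I·(Δω/dt) + ω₀×(Iω₀) = (-0.1000, 0.2000, -0.2000)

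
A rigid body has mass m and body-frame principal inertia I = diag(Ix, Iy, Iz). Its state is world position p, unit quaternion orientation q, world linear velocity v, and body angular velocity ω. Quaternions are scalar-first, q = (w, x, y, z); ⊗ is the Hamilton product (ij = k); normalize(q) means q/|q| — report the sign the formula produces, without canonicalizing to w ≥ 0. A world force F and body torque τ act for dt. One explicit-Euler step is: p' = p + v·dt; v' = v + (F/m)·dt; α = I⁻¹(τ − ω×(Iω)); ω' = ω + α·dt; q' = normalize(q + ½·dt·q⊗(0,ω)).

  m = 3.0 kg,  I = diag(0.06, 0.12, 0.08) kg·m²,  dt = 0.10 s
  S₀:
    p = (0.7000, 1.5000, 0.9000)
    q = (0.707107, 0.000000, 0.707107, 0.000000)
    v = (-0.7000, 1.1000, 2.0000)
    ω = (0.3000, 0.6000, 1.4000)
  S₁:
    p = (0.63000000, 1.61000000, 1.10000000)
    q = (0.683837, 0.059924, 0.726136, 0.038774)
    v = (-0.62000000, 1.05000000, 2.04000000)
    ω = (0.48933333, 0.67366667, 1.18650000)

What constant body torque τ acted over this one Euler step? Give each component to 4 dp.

τ = (0.0800, 0.0800, -0.1600)

Δω = ω₁−ω₀ = (0.18933333, 0.07366667, -0.21350000)
τ = I·(Δω/dt) + ω₀×(Iω₀) = (0.0800, 0.0800, -0.1600)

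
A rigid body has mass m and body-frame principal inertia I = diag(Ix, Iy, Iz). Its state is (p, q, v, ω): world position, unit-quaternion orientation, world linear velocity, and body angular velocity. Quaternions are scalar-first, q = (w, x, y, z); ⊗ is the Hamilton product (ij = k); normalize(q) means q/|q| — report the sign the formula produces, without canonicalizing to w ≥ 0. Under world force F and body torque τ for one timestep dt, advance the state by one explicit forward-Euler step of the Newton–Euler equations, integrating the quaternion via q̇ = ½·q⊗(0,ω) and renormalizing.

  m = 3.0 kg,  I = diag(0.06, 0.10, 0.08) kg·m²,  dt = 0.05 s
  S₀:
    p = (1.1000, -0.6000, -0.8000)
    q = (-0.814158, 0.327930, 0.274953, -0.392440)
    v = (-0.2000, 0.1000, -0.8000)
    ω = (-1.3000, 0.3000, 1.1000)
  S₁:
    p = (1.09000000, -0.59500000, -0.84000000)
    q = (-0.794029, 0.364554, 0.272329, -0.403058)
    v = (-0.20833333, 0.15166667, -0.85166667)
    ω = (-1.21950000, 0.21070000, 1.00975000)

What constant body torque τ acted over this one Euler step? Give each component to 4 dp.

τ = (0.0900, -0.1500, -0.1600)

rate change Δω = (0.08050000, -0.08930000, -0.09025000)
I·α + gyro = (0.0900, -0.1500, -0.1600)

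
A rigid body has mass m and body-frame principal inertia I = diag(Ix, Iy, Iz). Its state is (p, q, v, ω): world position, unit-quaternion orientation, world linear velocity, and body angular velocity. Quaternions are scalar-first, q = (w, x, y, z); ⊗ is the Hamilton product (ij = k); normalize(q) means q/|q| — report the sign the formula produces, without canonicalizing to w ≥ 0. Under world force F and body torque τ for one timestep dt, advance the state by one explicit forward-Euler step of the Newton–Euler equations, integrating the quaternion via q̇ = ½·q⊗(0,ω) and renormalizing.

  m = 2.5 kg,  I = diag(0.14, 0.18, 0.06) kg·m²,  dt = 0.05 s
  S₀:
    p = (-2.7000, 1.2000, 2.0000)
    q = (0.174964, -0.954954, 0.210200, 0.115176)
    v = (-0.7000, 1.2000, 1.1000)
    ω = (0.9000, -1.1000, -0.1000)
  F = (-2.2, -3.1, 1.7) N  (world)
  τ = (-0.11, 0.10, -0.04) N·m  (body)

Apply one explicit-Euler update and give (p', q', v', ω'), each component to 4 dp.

precession coupling ω×(Iω) = (-0.0132, -0.0072, -0.0396)
α = I⁻¹(τ − ω×Iω) = (-0.6914, 0.5956, -0.0067)
ω + α·dt = (0.8654, -1.0702, -0.1003)
2q̇ = q⊗(0,ω) = (1.1021962, 0.2631412, -0.1842974, 0.8437730)
q + ½dt·q⊗(0,ω), renormalized = (0.2024, -0.9478, 0.2055, 0.1362)
a = F/m = (-0.8800, -1.2400, 0.6800)
p + v·dt = (-2.7350, 1.2600, 2.0550)
v' = v + a·dt = (-0.7440, 1.1380, 1.1340)

p' = (-2.7350, 1.2600, 2.0550)
q' = (0.2024, -0.9478, 0.2055, 0.1362)
v' = (-0.7440, 1.1380, 1.1340)
ω' = (0.8654, -1.0702, -0.1003)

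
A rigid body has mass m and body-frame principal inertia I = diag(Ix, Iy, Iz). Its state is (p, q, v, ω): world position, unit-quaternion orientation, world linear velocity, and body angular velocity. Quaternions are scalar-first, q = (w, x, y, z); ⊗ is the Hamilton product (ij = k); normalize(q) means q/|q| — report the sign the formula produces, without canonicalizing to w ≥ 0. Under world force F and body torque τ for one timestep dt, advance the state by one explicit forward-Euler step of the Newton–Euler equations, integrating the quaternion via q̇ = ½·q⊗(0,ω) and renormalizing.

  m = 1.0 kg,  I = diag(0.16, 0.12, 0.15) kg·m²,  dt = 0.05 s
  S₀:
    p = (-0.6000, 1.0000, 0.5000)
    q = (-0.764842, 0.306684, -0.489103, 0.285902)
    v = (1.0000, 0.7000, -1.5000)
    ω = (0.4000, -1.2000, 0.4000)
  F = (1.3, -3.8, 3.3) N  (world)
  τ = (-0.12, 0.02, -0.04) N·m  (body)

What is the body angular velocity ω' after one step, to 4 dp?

α = I⁻¹(τ − ω×Iω) = (-0.6600, 0.1533, -0.3947)
ω' = ω + α·dt = (0.3670, -1.1923, 0.3803)

ω' = (0.3670, -1.1923, 0.3803)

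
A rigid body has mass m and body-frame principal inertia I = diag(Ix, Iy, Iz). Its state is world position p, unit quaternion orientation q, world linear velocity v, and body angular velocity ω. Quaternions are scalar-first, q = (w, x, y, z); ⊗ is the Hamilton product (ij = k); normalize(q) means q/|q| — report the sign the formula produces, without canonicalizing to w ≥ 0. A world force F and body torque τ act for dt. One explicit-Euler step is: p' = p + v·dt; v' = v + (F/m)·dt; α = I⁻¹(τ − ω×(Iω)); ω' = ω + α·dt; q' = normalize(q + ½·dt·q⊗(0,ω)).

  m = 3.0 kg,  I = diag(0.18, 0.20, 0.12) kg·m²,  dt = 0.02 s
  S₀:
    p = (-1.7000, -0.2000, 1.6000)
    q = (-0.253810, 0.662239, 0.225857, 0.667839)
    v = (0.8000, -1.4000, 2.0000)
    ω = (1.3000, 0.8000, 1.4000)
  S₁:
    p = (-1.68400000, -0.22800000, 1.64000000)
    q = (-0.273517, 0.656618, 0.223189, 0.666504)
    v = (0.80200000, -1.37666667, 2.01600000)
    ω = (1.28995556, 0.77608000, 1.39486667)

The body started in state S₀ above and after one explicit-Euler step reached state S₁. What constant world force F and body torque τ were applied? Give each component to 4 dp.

rate change Δω = (-0.01004444, -0.02392000, -0.00513333)
precession coupling = (-0.0896, 0.1092, 0.0208)
I·α + gyro = (-0.1800, -0.1300, -0.0100)
velocity change Δv = (0.00200000, 0.02333333, 0.01600000)
m·(v₁−v₀)/dt = (0.3000, 3.5000, 2.4000)

F = (0.3000, 3.5000, 2.4000)
τ = (-0.1800, -0.1300, -0.0100)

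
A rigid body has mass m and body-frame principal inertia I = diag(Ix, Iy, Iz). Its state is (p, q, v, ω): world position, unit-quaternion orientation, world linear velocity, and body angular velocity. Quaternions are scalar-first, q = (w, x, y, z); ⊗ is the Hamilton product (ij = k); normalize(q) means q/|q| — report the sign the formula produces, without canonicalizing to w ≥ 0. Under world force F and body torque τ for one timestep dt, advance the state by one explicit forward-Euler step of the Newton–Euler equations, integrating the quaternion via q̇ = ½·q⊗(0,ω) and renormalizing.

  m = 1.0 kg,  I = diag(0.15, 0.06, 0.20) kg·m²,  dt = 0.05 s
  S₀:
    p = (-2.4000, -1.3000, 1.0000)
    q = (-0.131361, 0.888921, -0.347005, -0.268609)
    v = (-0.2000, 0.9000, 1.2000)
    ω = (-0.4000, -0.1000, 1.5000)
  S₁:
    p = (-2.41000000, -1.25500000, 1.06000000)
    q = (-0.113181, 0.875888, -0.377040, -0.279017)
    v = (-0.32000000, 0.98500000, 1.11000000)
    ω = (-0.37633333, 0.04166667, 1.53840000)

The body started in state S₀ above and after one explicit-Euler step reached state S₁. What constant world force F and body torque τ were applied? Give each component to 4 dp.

Δv = v₁−v₀ = (-0.12000000, 0.08500000, -0.09000000)
F = m·Δv/dt = (-2.4000, 1.7000, -1.8000)
ω₁ − ω₀ = (0.02366667, 0.14166667, 0.03840000)
applied torque τ = (0.0500, 0.2000, 0.1500)

F = (-2.4000, 1.7000, -1.8000)
τ = (0.0500, 0.2000, 0.1500)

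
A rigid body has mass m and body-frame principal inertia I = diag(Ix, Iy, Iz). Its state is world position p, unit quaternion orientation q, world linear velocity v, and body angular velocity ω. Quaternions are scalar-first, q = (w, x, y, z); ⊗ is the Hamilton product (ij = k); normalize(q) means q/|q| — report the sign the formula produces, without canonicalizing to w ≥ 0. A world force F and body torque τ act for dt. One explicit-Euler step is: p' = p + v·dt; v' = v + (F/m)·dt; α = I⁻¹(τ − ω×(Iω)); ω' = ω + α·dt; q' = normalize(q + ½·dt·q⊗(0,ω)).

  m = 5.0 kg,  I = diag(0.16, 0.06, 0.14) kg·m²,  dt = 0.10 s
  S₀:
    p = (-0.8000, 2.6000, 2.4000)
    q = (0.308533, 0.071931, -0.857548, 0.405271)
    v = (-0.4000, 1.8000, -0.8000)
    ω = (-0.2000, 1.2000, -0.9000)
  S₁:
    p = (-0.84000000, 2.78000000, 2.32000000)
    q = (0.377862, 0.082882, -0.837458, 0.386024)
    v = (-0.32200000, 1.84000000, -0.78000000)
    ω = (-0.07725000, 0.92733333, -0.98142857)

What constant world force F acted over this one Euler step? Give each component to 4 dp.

v₁ − v₀ = (0.07800000, 0.04000000, 0.02000000)
F = m·Δv/dt = (3.9000, 2.0000, 1.0000)

F = (3.9000, 2.0000, 1.0000)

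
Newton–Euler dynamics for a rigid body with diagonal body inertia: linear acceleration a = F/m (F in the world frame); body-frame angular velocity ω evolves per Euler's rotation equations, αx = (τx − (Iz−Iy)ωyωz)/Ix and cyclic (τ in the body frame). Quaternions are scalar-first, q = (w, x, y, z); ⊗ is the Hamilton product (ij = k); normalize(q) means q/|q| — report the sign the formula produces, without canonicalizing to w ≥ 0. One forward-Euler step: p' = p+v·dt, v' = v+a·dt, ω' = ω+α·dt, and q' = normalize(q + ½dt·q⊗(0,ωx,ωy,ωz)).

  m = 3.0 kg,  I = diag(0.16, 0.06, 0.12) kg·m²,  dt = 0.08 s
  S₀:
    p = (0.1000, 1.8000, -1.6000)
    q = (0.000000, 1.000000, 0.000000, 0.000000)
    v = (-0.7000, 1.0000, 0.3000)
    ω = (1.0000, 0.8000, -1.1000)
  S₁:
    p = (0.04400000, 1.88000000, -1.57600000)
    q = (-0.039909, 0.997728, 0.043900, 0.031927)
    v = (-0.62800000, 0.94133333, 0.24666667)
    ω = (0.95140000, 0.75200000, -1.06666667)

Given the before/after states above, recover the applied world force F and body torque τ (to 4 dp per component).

rate change Δω = (-0.04860000, -0.04800000, 0.03333333)
I·α + gyro = (-0.1500, -0.0800, -0.0300)
velocity change Δv = (0.07200000, -0.05866667, -0.05333333)
applied force F = (2.7000, -2.2000, -2.0000)

F = (2.7000, -2.2000, -2.0000)
τ = (-0.1500, -0.0800, -0.0300)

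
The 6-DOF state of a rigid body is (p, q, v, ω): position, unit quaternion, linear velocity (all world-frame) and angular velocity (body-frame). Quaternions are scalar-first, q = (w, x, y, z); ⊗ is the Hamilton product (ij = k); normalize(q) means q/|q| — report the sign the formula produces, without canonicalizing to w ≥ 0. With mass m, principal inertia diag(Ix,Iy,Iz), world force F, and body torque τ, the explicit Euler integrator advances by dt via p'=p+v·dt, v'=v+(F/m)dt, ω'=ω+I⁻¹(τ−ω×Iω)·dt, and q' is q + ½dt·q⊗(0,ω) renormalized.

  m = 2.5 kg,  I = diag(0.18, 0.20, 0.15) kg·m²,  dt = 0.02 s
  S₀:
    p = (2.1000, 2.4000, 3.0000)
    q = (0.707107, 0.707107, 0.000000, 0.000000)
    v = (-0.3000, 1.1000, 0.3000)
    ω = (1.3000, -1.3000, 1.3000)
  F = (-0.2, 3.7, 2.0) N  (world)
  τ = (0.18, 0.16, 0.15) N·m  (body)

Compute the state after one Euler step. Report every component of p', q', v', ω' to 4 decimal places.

angular accel α = (0.5306, 0.5465, 1.2253)
new body rate ω' = (1.3106, -1.2891, 1.3245)
Hamilton product q⊗(0,ω) = (-0.9192391, 0.9192391, -1.8384782, 0.0000000)
q' = normalize(q + ½dt·q⊗(0,ω)) = (0.6977, 0.7161, -0.0184, 0.0000)
linear accel F/m = (-0.0800, 1.4800, 0.8000)
p' = p + v·dt = (2.0940, 2.4220, 3.0060)
new velocity v' = (-0.3016, 1.1296, 0.3160)

p' = (2.0940, 2.4220, 3.0060)
q' = (0.6977, 0.7161, -0.0184, 0.0000)
v' = (-0.3016, 1.1296, 0.3160)
ω' = (1.3106, -1.2891, 1.3245)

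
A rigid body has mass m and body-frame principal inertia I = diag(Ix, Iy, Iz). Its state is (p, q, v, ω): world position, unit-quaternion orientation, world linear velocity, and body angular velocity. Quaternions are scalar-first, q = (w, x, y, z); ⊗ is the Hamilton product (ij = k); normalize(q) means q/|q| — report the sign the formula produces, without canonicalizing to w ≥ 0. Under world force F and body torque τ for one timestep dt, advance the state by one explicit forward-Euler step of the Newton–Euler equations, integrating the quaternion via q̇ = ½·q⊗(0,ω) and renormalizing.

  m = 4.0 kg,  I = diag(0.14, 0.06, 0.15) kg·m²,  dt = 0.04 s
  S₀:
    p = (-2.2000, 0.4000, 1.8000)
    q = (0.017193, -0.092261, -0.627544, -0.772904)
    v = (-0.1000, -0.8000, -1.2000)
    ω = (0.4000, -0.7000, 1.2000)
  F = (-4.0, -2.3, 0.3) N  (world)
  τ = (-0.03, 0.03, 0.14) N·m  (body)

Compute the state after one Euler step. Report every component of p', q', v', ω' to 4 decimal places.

p' = (-2.2040, 0.3680, 1.7520)
q' = (0.0277, -0.1180, -0.6315, -0.7659)
v' = (-0.1400, -0.8230, -1.1970)
ω' = (0.4130, -0.6768, 1.2314)

new position p' = (-2.2040, 0.3680, 1.7520)
new velocity v' = (-0.1400, -0.8230, -1.1970)
precession coupling ω×(Iω) = (-0.0756, -0.0048, 0.0224)
angular accel α = (0.3257, 0.5800, 0.7840)
new body rate ω' = (0.4130, -0.6768, 1.2314)
2q̇ = q⊗(0,ω) = (0.5251084, -1.2872084, -0.2104835, 0.3362319)
q + ½dt·q⊗(0,ω), renormalized = (0.0277, -0.1180, -0.6315, -0.7659)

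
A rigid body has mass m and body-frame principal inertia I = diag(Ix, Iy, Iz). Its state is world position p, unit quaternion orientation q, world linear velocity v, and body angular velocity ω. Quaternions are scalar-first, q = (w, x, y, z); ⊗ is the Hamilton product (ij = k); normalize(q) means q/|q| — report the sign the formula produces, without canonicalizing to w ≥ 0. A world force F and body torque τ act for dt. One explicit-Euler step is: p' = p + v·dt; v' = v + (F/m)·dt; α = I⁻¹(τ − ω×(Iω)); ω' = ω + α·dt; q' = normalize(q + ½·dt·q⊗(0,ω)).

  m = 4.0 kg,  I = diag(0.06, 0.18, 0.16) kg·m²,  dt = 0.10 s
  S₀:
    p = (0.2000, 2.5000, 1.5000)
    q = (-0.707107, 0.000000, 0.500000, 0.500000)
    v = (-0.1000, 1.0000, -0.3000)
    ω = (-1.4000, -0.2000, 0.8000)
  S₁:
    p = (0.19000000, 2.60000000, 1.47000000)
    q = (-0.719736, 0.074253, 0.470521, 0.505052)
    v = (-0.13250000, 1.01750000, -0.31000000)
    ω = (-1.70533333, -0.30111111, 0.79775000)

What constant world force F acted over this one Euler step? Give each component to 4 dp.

F = (-1.3000, 0.7000, -0.4000)

Δv = v₁−v₀ = (-0.03250000, 0.01750000, -0.01000000)
m·(v₁−v₀)/dt = (-1.3000, 0.7000, -0.4000)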